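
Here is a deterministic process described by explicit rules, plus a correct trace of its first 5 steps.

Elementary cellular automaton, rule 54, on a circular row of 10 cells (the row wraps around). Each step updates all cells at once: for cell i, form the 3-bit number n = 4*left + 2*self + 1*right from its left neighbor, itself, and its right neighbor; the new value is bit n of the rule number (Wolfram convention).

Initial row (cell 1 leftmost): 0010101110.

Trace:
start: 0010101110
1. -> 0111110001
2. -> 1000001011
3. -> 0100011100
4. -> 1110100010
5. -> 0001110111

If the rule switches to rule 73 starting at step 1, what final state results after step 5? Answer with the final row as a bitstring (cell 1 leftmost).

0011100010

(re-executing steps 1..5 under rule 73; state before step 1: 0010101110)
1. -> 1000001010
2. -> 0011100000
3. -> 1010101111
4. -> 1000001000
5. -> 0011100010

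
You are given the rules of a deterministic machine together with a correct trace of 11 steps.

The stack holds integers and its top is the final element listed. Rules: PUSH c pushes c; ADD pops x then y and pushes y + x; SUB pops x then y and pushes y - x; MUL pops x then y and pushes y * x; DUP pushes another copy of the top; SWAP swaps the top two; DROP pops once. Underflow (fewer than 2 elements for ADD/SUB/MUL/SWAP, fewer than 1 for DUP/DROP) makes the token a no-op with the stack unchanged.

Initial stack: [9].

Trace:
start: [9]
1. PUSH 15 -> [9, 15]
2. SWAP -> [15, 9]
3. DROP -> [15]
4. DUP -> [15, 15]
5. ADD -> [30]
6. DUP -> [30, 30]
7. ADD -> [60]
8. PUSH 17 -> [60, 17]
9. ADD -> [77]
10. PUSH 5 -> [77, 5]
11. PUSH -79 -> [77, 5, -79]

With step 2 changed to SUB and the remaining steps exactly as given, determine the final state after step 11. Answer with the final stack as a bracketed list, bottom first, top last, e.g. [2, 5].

(re-executing from step 2 with the substitution; state before step 2: [9, 15])
2. SUB -> [-6]
3. DROP -> []
4. DUP -> []
5. ADD -> []
6. DUP -> []
7. ADD -> []
8. PUSH 17 -> [17]
9. ADD -> [17]
10. PUSH 5 -> [17, 5]
11. PUSH -79 -> [17, 5, -79]

[17, 5, -79]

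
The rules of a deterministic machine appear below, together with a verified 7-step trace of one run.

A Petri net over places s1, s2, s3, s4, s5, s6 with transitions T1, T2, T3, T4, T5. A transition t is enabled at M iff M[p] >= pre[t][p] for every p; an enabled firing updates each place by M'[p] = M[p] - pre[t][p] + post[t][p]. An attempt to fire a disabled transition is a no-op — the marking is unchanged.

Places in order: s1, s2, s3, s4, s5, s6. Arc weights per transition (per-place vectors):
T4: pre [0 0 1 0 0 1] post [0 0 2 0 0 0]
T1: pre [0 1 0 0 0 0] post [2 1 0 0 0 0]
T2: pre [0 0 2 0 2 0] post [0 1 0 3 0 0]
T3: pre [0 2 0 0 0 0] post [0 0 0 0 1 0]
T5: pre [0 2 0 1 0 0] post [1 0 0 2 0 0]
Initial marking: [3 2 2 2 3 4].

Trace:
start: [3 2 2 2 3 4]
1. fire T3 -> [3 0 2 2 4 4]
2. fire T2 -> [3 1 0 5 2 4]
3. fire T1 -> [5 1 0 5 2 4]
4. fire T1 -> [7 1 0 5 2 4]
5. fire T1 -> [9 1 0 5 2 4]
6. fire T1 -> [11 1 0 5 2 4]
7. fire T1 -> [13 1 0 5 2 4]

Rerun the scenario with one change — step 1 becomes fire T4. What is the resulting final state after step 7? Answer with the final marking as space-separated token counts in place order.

13 3 1 5 1 3

(re-executing from step 1 with the substitution; state before step 1: [3 2 2 2 3 4])
1. fire T4 -> [3 2 3 2 3 3]
2. fire T2 -> [3 3 1 5 1 3]
3. fire T1 -> [5 3 1 5 1 3]
4. fire T1 -> [7 3 1 5 1 3]
5. fire T1 -> [9 3 1 5 1 3]
6. fire T1 -> [11 3 1 5 1 3]
7. fire T1 -> [13 3 1 5 1 3]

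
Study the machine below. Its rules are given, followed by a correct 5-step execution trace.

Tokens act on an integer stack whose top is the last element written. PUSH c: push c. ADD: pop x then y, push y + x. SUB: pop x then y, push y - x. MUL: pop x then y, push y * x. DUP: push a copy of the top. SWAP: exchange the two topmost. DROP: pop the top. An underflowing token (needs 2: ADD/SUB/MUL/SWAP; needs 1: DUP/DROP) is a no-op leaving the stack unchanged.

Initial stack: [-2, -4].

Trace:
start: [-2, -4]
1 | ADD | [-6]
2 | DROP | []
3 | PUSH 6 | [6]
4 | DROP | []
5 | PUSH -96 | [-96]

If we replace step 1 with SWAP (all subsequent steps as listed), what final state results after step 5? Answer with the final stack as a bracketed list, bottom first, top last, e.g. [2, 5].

(re-executing from step 1 with the substitution; state before step 1: [-2, -4])
1 | SWAP | [-4, -2]
2 | DROP | [-4]
3 | PUSH 6 | [-4, 6]
4 | DROP | [-4]
5 | PUSH -96 | [-4, -96]

[-4, -96]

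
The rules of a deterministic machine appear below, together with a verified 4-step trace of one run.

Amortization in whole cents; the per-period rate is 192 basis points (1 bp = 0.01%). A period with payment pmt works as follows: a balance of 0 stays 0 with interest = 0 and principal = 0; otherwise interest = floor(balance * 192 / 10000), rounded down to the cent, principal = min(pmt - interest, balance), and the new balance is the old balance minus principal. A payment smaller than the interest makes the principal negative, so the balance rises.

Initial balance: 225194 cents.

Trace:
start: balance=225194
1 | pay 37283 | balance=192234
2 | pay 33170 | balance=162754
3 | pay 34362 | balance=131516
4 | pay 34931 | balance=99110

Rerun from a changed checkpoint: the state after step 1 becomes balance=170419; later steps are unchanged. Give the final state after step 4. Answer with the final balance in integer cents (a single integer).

76016

state after step 1 := balance=170419
2 | pay 33170 | balance=140521
3 | pay 34362 | balance=108857
4 | pay 34931 | balance=76016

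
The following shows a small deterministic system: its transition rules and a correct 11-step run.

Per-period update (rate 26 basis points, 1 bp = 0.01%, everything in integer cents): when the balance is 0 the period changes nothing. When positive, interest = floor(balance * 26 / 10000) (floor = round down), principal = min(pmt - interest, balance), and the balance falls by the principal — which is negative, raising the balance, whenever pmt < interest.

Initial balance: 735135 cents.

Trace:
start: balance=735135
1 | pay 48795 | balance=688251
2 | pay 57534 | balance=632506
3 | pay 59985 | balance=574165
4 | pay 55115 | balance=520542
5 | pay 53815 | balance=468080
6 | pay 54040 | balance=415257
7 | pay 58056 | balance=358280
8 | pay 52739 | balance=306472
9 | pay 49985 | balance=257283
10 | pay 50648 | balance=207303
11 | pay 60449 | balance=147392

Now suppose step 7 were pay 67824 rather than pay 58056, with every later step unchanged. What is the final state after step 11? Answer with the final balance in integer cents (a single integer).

137524

(re-executing from step 7 with the substitution; state before step 7: balance=415257)
7 | pay 67824 | balance=348512
8 | pay 52739 | balance=296679
9 | pay 49985 | balance=247465
10 | pay 50648 | balance=197460
11 | pay 60449 | balance=137524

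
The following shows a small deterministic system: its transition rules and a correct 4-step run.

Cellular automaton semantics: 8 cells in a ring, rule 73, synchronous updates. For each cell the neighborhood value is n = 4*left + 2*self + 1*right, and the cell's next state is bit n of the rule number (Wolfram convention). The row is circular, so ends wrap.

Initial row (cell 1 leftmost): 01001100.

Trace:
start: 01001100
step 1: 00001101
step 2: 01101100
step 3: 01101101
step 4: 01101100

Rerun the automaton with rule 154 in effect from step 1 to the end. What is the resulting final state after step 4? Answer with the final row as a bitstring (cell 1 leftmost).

11000100

(re-executing steps 1..4 under rule 154; state before step 1: 01001100)
step 1: 10111010
step 2: 00110000
step 3: 01101000
step 4: 11000100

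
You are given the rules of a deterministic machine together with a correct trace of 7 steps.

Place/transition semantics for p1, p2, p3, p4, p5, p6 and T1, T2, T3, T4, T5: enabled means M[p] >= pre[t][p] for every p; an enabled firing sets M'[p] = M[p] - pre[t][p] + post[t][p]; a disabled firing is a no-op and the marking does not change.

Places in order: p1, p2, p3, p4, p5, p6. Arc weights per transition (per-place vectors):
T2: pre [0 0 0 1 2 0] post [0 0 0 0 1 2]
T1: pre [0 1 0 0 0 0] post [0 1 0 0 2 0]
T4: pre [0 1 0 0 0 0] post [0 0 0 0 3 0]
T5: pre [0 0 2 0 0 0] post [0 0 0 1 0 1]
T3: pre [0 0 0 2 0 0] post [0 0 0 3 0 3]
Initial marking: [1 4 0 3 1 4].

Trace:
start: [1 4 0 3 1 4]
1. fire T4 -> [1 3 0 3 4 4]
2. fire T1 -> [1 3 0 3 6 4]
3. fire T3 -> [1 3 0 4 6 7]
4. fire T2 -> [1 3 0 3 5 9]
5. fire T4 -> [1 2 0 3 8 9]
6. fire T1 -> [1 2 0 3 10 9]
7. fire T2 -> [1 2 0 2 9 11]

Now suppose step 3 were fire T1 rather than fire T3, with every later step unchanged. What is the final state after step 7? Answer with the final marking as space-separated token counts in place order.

(re-executing from step 3 with the substitution; state before step 3: [1 3 0 3 6 4])
3. fire T1 -> [1 3 0 3 8 4]
4. fire T2 -> [1 3 0 2 7 6]
5. fire T4 -> [1 2 0 2 10 6]
6. fire T1 -> [1 2 0 2 12 6]
7. fire T2 -> [1 2 0 1 11 8]

1 2 0 1 11 8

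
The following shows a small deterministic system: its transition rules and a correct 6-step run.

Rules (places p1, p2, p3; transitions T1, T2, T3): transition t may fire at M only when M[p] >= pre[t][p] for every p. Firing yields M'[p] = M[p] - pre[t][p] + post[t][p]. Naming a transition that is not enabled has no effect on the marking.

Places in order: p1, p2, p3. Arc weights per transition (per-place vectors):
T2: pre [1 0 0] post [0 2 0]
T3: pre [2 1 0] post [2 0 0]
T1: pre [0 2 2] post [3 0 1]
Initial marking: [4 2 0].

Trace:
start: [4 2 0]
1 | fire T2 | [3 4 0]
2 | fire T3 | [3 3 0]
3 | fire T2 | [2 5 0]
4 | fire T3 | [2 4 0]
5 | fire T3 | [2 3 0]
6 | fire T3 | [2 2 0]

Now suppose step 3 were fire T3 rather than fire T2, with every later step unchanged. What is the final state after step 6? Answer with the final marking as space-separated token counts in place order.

(re-executing from step 3 with the substitution; state before step 3: [3 3 0])
3 | fire T3 | [3 2 0]
4 | fire T3 | [3 1 0]
5 | fire T3 | [3 0 0]
6 | fire T3 | [3 0 0]

3 0 0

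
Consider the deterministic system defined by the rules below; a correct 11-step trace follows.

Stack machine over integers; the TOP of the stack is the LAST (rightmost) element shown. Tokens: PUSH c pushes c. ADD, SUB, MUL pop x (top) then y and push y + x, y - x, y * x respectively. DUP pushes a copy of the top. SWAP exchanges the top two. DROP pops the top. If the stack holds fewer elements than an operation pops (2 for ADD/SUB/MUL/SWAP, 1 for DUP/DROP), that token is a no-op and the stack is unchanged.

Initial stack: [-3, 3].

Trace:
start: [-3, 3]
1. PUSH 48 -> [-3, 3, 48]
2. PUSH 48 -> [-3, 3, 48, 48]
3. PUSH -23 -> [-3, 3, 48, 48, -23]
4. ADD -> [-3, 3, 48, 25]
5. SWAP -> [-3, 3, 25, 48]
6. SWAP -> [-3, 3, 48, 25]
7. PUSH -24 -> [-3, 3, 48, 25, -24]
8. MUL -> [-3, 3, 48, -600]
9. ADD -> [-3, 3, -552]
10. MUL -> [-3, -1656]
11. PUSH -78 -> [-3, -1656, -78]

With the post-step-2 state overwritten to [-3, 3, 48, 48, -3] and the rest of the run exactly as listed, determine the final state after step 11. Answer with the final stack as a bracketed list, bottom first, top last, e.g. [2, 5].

state after step 2 := [-3, 3, 48, 48, -3]
3. PUSH -23 -> [-3, 3, 48, 48, -3, -23]
4. ADD -> [-3, 3, 48, 48, -26]
5. SWAP -> [-3, 3, 48, -26, 48]
6. SWAP -> [-3, 3, 48, 48, -26]
7. PUSH -24 -> [-3, 3, 48, 48, -26, -24]
8. MUL -> [-3, 3, 48, 48, 624]
9. ADD -> [-3, 3, 48, 672]
10. MUL -> [-3, 3, 32256]
11. PUSH -78 -> [-3, 3, 32256, -78]

[-3, 3, 32256, -78]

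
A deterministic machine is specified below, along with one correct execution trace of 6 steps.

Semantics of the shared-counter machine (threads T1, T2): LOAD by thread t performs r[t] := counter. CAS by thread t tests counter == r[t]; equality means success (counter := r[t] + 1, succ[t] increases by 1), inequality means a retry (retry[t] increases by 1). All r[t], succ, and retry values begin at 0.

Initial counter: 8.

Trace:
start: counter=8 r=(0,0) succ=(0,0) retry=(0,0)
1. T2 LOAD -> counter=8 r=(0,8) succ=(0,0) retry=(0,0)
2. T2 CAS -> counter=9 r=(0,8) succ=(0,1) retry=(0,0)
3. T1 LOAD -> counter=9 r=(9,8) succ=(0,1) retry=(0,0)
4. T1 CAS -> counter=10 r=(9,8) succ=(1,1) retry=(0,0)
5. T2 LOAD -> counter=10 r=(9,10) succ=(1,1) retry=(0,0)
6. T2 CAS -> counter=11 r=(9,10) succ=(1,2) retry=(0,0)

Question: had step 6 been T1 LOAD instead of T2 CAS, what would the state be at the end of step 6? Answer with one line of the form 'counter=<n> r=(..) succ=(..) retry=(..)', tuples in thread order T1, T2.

counter=10 r=(10,10) succ=(1,1) retry=(0,0)

(re-executing from step 6 with the substitution; state before step 6: counter=10 r=(9,10) succ=(1,1) retry=(0,0))
6. T1 LOAD -> counter=10 r=(10,10) succ=(1,1) retry=(0,0)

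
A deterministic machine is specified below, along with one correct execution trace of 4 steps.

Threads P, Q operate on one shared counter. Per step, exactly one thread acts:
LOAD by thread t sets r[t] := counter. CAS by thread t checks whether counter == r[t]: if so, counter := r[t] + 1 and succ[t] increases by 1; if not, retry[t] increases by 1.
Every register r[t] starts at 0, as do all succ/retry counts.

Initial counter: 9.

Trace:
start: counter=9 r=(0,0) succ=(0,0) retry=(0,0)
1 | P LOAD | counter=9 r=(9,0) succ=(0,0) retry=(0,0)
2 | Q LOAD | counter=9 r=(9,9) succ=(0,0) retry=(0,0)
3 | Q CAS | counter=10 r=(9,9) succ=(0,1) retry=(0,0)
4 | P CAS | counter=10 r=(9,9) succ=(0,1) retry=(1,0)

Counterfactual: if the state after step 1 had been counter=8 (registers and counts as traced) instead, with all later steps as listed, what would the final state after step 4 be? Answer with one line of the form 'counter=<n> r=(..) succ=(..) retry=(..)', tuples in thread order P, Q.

state after step 1 := counter=8 r=(9,0) succ=(0,0) retry=(0,0)
2 | Q LOAD | counter=8 r=(9,8) succ=(0,0) retry=(0,0)
3 | Q CAS | counter=9 r=(9,8) succ=(0,1) retry=(0,0)
4 | P CAS | counter=10 r=(9,8) succ=(1,1) retry=(0,0)

counter=10 r=(9,8) succ=(1,1) retry=(0,0)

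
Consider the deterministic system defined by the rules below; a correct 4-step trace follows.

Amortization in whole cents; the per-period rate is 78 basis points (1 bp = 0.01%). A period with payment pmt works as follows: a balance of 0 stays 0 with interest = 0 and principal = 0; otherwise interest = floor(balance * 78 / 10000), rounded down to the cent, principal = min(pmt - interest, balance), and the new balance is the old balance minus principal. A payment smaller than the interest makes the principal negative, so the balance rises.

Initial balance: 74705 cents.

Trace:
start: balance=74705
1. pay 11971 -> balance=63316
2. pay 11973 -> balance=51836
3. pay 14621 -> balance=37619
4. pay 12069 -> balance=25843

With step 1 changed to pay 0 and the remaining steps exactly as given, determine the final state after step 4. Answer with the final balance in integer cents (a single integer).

(re-executing from step 1 with the substitution; state before step 1: balance=74705)
1. pay 0 -> balance=75287
2. pay 11973 -> balance=63901
3. pay 14621 -> balance=49778
4. pay 12069 -> balance=38097

38097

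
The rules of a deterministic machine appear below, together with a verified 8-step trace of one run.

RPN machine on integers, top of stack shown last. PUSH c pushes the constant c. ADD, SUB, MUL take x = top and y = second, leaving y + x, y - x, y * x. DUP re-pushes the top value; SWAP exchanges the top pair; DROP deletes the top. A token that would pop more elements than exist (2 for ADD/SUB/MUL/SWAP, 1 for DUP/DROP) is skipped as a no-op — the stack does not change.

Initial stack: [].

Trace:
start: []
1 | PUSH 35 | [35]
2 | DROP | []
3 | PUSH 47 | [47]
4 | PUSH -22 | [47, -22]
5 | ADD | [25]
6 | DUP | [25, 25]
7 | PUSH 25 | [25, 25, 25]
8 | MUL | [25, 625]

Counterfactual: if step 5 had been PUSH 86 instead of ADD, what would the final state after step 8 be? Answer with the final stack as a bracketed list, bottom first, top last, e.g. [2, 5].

(re-executing from step 5 with the substitution; state before step 5: [47, -22])
5 | PUSH 86 | [47, -22, 86]
6 | DUP | [47, -22, 86, 86]
7 | PUSH 25 | [47, -22, 86, 86, 25]
8 | MUL | [47, -22, 86, 2150]

[47, -22, 86, 2150]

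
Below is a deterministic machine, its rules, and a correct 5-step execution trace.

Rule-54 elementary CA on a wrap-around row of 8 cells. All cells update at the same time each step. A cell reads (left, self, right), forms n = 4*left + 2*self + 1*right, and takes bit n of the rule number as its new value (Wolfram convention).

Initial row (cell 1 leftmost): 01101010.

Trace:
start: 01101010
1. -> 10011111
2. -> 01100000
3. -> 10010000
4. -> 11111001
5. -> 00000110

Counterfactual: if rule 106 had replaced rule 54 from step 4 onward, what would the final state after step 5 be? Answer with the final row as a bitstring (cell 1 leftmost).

01000010

(re-executing steps 4..5 under rule 106; state before step 4: 10010000)
4. -> 00100001
5. -> 01000010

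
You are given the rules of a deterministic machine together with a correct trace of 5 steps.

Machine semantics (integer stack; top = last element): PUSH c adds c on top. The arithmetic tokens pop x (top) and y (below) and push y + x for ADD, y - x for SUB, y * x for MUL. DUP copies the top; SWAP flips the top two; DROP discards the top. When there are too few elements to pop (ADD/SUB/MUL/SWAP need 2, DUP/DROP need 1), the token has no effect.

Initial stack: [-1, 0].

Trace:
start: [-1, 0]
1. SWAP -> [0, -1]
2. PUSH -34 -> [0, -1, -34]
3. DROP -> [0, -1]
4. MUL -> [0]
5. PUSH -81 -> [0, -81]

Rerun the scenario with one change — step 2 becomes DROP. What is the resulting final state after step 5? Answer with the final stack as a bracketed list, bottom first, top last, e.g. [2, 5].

(re-executing from step 2 with the substitution; state before step 2: [0, -1])
2. DROP -> [0]
3. DROP -> []
4. MUL -> []
5. PUSH -81 -> [-81]

[-81]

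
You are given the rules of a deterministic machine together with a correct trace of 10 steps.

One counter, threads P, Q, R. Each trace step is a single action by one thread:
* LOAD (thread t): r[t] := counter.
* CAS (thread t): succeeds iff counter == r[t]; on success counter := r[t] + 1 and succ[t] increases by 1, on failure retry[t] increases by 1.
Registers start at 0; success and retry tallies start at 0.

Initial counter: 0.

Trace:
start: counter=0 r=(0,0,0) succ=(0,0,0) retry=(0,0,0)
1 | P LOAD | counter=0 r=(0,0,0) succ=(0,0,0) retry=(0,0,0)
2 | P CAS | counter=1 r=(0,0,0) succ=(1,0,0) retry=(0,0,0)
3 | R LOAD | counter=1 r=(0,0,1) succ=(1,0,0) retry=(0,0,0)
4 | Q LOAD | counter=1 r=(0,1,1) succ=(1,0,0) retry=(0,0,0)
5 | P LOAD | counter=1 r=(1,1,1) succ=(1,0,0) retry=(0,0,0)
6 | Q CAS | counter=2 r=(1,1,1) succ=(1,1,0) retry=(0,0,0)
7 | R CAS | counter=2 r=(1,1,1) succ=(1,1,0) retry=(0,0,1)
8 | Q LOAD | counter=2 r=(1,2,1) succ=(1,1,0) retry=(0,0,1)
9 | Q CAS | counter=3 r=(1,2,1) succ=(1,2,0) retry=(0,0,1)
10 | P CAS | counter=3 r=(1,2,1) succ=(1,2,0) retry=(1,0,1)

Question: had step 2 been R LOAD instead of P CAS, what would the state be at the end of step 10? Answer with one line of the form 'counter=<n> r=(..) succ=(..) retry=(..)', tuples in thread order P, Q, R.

(re-executing from step 2 with the substitution; state before step 2: counter=0 r=(0,0,0) succ=(0,0,0) retry=(0,0,0))
2 | R LOAD | counter=0 r=(0,0,0) succ=(0,0,0) retry=(0,0,0)
3 | R LOAD | counter=0 r=(0,0,0) succ=(0,0,0) retry=(0,0,0)
4 | Q LOAD | counter=0 r=(0,0,0) succ=(0,0,0) retry=(0,0,0)
5 | P LOAD | counter=0 r=(0,0,0) succ=(0,0,0) retry=(0,0,0)
6 | Q CAS | counter=1 r=(0,0,0) succ=(0,1,0) retry=(0,0,0)
7 | R CAS | counter=1 r=(0,0,0) succ=(0,1,0) retry=(0,0,1)
8 | Q LOAD | counter=1 r=(0,1,0) succ=(0,1,0) retry=(0,0,1)
9 | Q CAS | counter=2 r=(0,1,0) succ=(0,2,0) retry=(0,0,1)
10 | P CAS | counter=2 r=(0,1,0) succ=(0,2,0) retry=(1,0,1)

counter=2 r=(0,1,0) succ=(0,2,0) retry=(1,0,1)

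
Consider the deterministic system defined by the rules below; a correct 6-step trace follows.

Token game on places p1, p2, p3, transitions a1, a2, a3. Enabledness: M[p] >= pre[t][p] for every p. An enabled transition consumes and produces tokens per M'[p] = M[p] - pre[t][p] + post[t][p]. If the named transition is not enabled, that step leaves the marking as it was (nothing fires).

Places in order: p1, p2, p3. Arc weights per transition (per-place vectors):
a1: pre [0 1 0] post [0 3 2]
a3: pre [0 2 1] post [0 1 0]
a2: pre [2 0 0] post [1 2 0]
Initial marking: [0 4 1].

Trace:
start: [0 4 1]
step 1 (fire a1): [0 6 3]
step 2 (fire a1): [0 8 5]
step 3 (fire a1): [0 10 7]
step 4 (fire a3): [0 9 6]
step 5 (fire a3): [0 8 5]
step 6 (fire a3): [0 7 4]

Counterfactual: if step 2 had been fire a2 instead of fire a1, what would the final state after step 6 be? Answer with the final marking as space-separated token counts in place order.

(re-executing from step 2 with the substitution; state before step 2: [0 6 3])
step 2 (fire a2): [0 6 3]
step 3 (fire a1): [0 8 5]
step 4 (fire a3): [0 7 4]
step 5 (fire a3): [0 6 3]
step 6 (fire a3): [0 5 2]

0 5 2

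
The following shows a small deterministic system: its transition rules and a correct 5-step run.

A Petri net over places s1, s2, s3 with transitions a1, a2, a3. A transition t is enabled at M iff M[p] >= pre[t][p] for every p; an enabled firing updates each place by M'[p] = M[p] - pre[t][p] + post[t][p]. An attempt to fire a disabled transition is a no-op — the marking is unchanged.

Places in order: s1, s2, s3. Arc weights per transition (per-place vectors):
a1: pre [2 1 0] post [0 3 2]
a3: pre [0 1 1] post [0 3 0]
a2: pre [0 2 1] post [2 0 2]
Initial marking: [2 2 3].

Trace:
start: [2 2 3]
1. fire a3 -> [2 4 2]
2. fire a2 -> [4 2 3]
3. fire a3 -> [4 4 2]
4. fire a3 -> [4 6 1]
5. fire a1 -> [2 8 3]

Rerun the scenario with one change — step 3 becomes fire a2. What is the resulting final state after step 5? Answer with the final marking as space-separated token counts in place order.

6 0 4

(re-executing from step 3 with the substitution; state before step 3: [4 2 3])
3. fire a2 -> [6 0 4]
4. fire a3 -> [6 0 4]
5. fire a1 -> [6 0 4]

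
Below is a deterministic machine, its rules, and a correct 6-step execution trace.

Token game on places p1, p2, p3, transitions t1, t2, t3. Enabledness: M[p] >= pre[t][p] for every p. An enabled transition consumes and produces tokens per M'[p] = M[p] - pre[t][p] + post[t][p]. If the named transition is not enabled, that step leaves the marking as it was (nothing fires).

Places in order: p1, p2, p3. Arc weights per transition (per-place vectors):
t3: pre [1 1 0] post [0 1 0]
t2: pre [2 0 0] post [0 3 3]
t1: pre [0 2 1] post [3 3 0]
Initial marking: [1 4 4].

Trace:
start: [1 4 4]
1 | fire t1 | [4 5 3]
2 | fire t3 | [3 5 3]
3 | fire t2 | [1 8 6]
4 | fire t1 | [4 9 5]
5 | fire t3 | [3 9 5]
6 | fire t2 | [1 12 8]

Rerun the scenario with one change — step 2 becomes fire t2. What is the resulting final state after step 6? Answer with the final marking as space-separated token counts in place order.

0 15 11

(re-executing from step 2 with the substitution; state before step 2: [4 5 3])
2 | fire t2 | [2 8 6]
3 | fire t2 | [0 11 9]
4 | fire t1 | [3 12 8]
5 | fire t3 | [2 12 8]
6 | fire t2 | [0 15 11]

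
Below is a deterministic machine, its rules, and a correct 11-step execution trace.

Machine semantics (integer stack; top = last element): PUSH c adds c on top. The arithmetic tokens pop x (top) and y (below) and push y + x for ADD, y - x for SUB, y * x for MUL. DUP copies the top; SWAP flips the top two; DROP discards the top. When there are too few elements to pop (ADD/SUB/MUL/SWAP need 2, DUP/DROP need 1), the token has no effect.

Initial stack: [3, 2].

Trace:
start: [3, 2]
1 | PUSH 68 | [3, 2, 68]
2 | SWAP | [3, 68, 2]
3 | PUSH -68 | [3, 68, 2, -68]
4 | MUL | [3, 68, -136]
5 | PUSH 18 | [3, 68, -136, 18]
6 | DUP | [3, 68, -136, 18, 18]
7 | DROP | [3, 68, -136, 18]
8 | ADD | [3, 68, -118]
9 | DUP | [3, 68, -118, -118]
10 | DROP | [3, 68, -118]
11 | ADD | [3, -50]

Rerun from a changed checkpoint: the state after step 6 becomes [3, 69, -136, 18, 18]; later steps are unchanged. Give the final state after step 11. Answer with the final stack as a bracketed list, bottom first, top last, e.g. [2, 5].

state after step 6 := [3, 69, -136, 18, 18]
7 | DROP | [3, 69, -136, 18]
8 | ADD | [3, 69, -118]
9 | DUP | [3, 69, -118, -118]
10 | DROP | [3, 69, -118]
11 | ADD | [3, -49]

[3, -49]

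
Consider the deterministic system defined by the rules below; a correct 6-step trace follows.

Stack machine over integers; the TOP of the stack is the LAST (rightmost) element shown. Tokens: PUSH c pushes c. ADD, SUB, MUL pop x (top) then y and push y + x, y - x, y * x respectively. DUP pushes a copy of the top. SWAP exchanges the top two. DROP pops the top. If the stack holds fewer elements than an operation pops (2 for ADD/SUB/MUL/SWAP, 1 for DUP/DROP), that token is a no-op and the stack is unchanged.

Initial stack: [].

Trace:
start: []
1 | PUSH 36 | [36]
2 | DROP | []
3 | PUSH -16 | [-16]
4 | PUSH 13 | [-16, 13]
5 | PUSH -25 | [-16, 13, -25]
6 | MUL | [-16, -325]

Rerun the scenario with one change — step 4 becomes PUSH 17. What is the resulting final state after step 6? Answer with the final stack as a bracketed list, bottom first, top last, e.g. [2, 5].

[-16, -425]

(re-executing from step 4 with the substitution; state before step 4: [-16])
4 | PUSH 17 | [-16, 17]
5 | PUSH -25 | [-16, 17, -25]
6 | MUL | [-16, -425]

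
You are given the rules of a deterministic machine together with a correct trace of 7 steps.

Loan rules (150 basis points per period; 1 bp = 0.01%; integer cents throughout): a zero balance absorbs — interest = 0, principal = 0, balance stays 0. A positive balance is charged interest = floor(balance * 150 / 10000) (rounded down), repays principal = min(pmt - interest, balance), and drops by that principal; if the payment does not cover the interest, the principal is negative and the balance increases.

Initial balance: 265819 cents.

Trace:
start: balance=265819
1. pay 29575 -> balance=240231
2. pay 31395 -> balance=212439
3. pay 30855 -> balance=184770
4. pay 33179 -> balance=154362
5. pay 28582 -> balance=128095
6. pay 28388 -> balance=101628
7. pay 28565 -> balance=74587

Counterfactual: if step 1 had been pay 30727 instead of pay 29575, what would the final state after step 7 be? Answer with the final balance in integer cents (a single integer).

73328

(re-executing from step 1 with the substitution; state before step 1: balance=265819)
1. pay 30727 -> balance=239079
2. pay 31395 -> balance=211270
3. pay 30855 -> balance=183584
4. pay 33179 -> balance=153158
5. pay 28582 -> balance=126873
6. pay 28388 -> balance=100388
7. pay 28565 -> balance=73328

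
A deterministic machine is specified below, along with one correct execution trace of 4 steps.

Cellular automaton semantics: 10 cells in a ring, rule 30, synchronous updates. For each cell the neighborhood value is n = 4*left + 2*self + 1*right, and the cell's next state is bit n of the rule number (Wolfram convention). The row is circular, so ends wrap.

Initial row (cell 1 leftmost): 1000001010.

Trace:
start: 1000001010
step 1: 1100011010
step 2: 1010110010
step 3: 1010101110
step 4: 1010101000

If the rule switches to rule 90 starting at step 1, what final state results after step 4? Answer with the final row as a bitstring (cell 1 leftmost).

(re-executing steps 1..4 under rule 90; state before step 1: 1000001010)
step 1: 0100010000
step 2: 1010101000
step 3: 0000000101
step 4: 1000001000

1000001000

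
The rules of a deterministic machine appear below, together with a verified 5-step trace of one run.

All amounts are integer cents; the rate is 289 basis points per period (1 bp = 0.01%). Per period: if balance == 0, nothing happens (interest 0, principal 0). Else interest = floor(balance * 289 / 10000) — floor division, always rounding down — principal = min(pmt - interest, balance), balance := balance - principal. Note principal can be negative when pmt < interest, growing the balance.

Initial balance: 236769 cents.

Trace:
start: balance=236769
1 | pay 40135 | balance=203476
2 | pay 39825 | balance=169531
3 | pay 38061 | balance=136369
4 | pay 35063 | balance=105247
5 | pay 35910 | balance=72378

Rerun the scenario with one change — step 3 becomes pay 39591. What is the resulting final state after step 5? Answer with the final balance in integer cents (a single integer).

70758

(re-executing from step 3 with the substitution; state before step 3: balance=169531)
3 | pay 39591 | balance=134839
4 | pay 35063 | balance=103672
5 | pay 35910 | balance=70758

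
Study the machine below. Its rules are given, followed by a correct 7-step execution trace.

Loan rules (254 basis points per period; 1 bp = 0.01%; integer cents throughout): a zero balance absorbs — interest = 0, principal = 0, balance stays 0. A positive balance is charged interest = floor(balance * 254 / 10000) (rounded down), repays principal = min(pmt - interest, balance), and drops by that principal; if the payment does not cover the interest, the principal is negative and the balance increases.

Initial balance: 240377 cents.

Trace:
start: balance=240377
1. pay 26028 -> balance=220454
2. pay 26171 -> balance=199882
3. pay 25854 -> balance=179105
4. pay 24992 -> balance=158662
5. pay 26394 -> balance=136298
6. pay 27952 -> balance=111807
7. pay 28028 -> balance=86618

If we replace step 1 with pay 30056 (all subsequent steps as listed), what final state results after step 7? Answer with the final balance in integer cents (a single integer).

81935

(re-executing from step 1 with the substitution; state before step 1: balance=240377)
1. pay 30056 -> balance=216426
2. pay 26171 -> balance=195752
3. pay 25854 -> balance=174870
4. pay 24992 -> balance=154319
5. pay 26394 -> balance=131844
6. pay 27952 -> balance=107240
7. pay 28028 -> balance=81935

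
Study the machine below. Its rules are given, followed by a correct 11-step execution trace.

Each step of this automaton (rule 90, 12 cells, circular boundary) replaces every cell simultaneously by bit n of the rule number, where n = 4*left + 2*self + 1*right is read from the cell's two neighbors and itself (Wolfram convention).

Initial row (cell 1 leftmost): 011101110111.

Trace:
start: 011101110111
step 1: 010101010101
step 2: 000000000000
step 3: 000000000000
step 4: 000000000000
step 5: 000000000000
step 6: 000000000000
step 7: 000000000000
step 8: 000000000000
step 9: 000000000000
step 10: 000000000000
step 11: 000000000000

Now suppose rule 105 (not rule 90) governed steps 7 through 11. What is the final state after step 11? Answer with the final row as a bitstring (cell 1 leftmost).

111111111111

(re-executing steps 7..11 under rule 105; state before step 7: 000000000000)
step 7: 111111111111
step 8: 000000000000
step 9: 111111111111
step 10: 000000000000
step 11: 111111111111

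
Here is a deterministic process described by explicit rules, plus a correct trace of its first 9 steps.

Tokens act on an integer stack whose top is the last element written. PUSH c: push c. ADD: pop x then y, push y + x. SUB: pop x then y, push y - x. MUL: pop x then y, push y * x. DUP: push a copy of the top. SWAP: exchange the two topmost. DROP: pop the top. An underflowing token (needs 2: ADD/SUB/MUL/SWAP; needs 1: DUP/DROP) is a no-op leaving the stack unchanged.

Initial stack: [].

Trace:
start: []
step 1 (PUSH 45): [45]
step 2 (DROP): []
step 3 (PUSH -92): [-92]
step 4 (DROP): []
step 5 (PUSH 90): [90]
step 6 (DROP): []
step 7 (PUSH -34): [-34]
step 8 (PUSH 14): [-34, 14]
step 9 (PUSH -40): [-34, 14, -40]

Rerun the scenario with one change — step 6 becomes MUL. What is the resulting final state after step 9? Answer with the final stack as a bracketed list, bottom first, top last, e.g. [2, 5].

(re-executing from step 6 with the substitution; state before step 6: [90])
step 6 (MUL): [90]
step 7 (PUSH -34): [90, -34]
step 8 (PUSH 14): [90, -34, 14]
step 9 (PUSH -40): [90, -34, 14, -40]

[90, -34, 14, -40]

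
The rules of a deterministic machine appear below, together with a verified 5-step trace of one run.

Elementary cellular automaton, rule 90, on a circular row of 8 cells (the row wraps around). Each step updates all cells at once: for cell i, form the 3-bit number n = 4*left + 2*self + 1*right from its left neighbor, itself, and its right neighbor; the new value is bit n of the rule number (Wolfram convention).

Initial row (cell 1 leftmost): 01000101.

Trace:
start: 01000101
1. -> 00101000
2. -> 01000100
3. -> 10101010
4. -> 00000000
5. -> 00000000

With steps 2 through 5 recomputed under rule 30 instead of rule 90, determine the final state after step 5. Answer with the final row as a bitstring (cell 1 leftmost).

(re-executing steps 2..5 under rule 30; state before step 2: 00101000)
2. -> 01101100
3. -> 11001010
4. -> 10111010
5. -> 10100010

10100010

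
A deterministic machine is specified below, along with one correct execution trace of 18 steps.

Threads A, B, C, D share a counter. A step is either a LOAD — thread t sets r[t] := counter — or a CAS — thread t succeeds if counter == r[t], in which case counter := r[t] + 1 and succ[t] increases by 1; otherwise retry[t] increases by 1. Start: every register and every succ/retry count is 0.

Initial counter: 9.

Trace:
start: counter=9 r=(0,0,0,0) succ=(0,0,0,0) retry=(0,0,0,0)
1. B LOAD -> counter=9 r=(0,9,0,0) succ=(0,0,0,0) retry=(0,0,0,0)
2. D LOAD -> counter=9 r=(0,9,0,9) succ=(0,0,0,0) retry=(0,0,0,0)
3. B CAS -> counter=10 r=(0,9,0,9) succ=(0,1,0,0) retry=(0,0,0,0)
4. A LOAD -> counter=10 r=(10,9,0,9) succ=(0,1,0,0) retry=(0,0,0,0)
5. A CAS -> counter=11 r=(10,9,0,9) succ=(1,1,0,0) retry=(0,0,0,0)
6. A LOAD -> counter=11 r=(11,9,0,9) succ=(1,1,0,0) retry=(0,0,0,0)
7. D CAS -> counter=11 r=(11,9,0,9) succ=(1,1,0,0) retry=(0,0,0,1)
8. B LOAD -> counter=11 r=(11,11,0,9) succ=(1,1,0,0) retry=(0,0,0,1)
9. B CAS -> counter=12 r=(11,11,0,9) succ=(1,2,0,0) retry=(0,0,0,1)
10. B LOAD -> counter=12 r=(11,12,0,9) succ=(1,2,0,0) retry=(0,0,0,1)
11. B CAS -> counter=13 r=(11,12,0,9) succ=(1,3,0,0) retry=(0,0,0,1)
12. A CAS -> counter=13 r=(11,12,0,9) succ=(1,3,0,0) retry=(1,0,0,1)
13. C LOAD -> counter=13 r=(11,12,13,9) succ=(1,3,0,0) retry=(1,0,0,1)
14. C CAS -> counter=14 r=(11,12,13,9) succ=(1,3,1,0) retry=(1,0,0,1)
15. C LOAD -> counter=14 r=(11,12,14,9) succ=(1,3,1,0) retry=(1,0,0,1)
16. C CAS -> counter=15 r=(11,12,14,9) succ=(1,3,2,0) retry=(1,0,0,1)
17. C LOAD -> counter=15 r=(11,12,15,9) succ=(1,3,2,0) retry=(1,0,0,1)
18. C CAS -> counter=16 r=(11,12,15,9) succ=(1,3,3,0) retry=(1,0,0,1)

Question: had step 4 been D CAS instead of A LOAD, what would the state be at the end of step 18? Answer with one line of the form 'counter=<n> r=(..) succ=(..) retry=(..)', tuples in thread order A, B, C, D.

(re-executing from step 4 with the substitution; state before step 4: counter=10 r=(0,9,0,9) succ=(0,1,0,0) retry=(0,0,0,0))
4. D CAS -> counter=10 r=(0,9,0,9) succ=(0,1,0,0) retry=(0,0,0,1)
5. A CAS -> counter=10 r=(0,9,0,9) succ=(0,1,0,0) retry=(1,0,0,1)
6. A LOAD -> counter=10 r=(10,9,0,9) succ=(0,1,0,0) retry=(1,0,0,1)
7. D CAS -> counter=10 r=(10,9,0,9) succ=(0,1,0,0) retry=(1,0,0,2)
8. B LOAD -> counter=10 r=(10,10,0,9) succ=(0,1,0,0) retry=(1,0,0,2)
9. B CAS -> counter=11 r=(10,10,0,9) succ=(0,2,0,0) retry=(1,0,0,2)
10. B LOAD -> counter=11 r=(10,11,0,9) succ=(0,2,0,0) retry=(1,0,0,2)
11. B CAS -> counter=12 r=(10,11,0,9) succ=(0,3,0,0) retry=(1,0,0,2)
12. A CAS -> counter=12 r=(10,11,0,9) succ=(0,3,0,0) retry=(2,0,0,2)
13. C LOAD -> counter=12 r=(10,11,12,9) succ=(0,3,0,0) retry=(2,0,0,2)
14. C CAS -> counter=13 r=(10,11,12,9) succ=(0,3,1,0) retry=(2,0,0,2)
15. C LOAD -> counter=13 r=(10,11,13,9) succ=(0,3,1,0) retry=(2,0,0,2)
16. C CAS -> counter=14 r=(10,11,13,9) succ=(0,3,2,0) retry=(2,0,0,2)
17. C LOAD -> counter=14 r=(10,11,14,9) succ=(0,3,2,0) retry=(2,0,0,2)
18. C CAS -> counter=15 r=(10,11,14,9) succ=(0,3,3,0) retry=(2,0,0,2)

counter=15 r=(10,11,14,9) succ=(0,3,3,0) retry=(2,0,0,2)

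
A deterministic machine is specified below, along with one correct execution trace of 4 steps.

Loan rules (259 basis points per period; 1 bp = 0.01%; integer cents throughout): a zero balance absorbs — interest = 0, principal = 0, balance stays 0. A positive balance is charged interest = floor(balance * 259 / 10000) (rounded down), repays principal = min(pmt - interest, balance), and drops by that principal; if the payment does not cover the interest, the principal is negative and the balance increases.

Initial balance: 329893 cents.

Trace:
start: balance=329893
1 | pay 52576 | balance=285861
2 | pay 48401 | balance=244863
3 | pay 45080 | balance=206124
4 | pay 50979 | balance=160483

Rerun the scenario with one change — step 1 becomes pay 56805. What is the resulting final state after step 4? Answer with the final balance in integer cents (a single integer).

155918

(re-executing from step 1 with the substitution; state before step 1: balance=329893)
1 | pay 56805 | balance=281632
2 | pay 48401 | balance=240525
3 | pay 45080 | balance=201674
4 | pay 50979 | balance=155918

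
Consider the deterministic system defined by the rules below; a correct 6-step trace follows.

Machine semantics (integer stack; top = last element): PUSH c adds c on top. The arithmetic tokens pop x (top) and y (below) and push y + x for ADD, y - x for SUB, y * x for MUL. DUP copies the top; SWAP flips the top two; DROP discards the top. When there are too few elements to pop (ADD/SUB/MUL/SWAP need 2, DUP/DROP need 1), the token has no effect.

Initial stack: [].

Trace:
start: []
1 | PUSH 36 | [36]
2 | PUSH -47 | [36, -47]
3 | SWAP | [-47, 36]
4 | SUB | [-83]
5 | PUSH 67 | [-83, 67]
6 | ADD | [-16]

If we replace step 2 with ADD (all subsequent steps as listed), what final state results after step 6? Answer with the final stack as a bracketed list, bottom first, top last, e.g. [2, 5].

(re-executing from step 2 with the substitution; state before step 2: [36])
2 | ADD | [36]
3 | SWAP | [36]
4 | SUB | [36]
5 | PUSH 67 | [36, 67]
6 | ADD | [103]

[103]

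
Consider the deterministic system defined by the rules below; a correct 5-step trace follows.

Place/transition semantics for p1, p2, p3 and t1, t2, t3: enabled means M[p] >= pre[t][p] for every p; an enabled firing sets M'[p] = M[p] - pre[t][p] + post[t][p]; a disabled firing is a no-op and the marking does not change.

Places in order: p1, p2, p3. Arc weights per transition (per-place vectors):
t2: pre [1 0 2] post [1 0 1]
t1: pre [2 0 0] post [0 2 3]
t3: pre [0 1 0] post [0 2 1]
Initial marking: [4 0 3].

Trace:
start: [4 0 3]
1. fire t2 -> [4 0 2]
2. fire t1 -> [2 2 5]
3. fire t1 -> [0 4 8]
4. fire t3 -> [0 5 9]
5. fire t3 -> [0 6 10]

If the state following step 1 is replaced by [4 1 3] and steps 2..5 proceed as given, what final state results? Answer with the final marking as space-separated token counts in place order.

0 7 11

state after step 1 := [4 1 3]
2. fire t1 -> [2 3 6]
3. fire t1 -> [0 5 9]
4. fire t3 -> [0 6 10]
5. fire t3 -> [0 7 11]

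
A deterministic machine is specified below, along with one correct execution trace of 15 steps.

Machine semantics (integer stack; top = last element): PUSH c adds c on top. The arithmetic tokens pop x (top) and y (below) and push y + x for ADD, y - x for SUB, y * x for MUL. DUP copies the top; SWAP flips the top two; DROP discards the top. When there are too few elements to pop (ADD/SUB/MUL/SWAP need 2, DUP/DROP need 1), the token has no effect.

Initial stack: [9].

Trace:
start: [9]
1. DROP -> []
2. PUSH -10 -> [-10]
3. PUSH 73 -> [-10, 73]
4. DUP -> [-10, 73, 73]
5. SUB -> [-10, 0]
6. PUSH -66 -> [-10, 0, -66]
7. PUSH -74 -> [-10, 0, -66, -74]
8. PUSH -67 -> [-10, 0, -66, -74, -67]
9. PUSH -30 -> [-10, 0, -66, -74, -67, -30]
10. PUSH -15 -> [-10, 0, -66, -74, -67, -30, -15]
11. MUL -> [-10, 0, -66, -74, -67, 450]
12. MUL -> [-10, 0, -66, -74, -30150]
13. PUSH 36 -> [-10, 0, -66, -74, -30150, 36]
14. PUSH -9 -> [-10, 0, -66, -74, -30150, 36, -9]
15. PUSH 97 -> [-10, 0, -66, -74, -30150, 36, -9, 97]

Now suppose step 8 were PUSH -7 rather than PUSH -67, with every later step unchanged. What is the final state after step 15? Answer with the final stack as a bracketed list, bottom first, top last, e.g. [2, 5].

(re-executing from step 8 with the substitution; state before step 8: [-10, 0, -66, -74])
8. PUSH -7 -> [-10, 0, -66, -74, -7]
9. PUSH -30 -> [-10, 0, -66, -74, -7, -30]
10. PUSH -15 -> [-10, 0, -66, -74, -7, -30, -15]
11. MUL -> [-10, 0, -66, -74, -7, 450]
12. MUL -> [-10, 0, -66, -74, -3150]
13. PUSH 36 -> [-10, 0, -66, -74, -3150, 36]
14. PUSH -9 -> [-10, 0, -66, -74, -3150, 36, -9]
15. PUSH 97 -> [-10, 0, -66, -74, -3150, 36, -9, 97]

[-10, 0, -66, -74, -3150, 36, -9, 97]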